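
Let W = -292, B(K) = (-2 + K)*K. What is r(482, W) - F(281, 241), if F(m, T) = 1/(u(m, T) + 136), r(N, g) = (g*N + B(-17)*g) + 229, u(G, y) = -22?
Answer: -26770735/114 ≈ -2.3483e+5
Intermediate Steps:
B(K) = K*(-2 + K)
r(N, g) = 229 + 323*g + N*g (r(N, g) = (g*N + (-17*(-2 - 17))*g) + 229 = (N*g + (-17*(-19))*g) + 229 = (N*g + 323*g) + 229 = (323*g + N*g) + 229 = 229 + 323*g + N*g)
F(m, T) = 1/114 (F(m, T) = 1/(-22 + 136) = 1/114)
r(482, W) - F(281, 241) = (229 + 323*(-292) + 482*(-292)) - 1*1/114 = (229 - 94316 - 140744) - 1/114 = -234831 - 1/114 = -26770735/114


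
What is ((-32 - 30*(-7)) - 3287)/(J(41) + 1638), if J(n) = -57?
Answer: -3109/1581 ≈ -1.9665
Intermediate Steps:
((-32 - 30*(-7)) - 3287)/(J(41) + 1638) = ((-32 - 30*(-7)) - 3287)/(-57 + 1638) = ((-32 + 210) - 3287)/1581 = (178 - 3287)*(1/1581) = -3109*1/1581 = -3109/1581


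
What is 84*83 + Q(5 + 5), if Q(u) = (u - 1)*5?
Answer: 7017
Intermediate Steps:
Q(u) = -5 + 5*u (Q(u) = (-1 + u)*5 = -5 + 5*u)
84*83 + Q(5 + 5) = 84*83 + (-5 + 5*(5 + 5)) = 6972 + (-5 + 5*10) = 6972 + (-5 + 50) = 6972 + 45 = 7017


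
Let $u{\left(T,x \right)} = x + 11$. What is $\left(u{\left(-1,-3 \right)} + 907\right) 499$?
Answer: $456585$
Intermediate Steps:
$u{\left(T,x \right)} = 11 + x$
$\left(u{\left(-1,-3 \right)} + 907\right) 499 = \left(\left(11 - 3\right) + 907\right) 499 = \left(8 + 907\right) 499 = 915 \cdot 499 = 456585$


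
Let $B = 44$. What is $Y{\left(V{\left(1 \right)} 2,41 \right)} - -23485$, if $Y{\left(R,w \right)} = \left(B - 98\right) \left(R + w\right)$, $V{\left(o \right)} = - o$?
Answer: $21379$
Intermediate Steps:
$Y{\left(R,w \right)} = - 54 R - 54 w$ ($Y{\left(R,w \right)} = \left(44 - 98\right) \left(R + w\right) = - 54 \left(R + w\right) = - 54 R - 54 w$)
$Y{\left(V{\left(1 \right)} 2,41 \right)} - -23485 = \left(- 54 \left(-1\right) 1 \cdot 2 - 2214\right) - -23485 = \left(- 54 \left(\left(-1\right) 2\right) - 2214\right) + 23485 = \left(\left(-54\right) \left(-2\right) - 2214\right) + 23485 = \left(108 - 2214\right) + 23485 = -2106 + 23485 = 21379$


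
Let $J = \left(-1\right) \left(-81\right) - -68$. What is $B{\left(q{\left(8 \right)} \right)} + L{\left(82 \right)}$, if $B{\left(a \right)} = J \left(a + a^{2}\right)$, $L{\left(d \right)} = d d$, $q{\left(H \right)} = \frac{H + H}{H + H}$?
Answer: $7022$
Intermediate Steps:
$q{\left(H \right)} = 1$ ($q{\left(H \right)} = \frac{2 H}{2 H} = 2 H \frac{1}{2 H} = 1$)
$L{\left(d \right)} = d^{2}$
$J = 149$ ($J = 81 + 68 = 149$)
$B{\left(a \right)} = 149 a + 149 a^{2}$ ($B{\left(a \right)} = 149 \left(a + a^{2}\right) = 149 a + 149 a^{2}$)
$B{\left(q{\left(8 \right)} \right)} + L{\left(82 \right)} = 149 \cdot 1 \left(1 + 1\right) + 82^{2} = 149 \cdot 1 \cdot 2 + 6724 = 298 + 6724 = 7022$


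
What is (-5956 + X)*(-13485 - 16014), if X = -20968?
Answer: 794231076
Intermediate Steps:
(-5956 + X)*(-13485 - 16014) = (-5956 - 20968)*(-13485 - 16014) = -26924*(-29499) = 794231076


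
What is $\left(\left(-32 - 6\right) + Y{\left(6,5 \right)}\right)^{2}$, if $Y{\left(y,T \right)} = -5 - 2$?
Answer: $2025$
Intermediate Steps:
$Y{\left(y,T \right)} = -7$ ($Y{\left(y,T \right)} = -5 - 2 = -7$)
$\left(\left(-32 - 6\right) + Y{\left(6,5 \right)}\right)^{2} = \left(\left(-32 - 6\right) - 7\right)^{2} = \left(-38 - 7\right)^{2} = \left(-45\right)^{2} = 2025$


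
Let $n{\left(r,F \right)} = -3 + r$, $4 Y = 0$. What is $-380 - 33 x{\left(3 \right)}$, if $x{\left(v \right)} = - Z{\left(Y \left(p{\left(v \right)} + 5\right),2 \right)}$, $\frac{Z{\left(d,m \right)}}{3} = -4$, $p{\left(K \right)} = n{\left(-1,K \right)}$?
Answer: $-776$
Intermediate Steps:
$Y = 0$ ($Y = \frac{1}{4} \cdot 0 = 0$)
$p{\left(K \right)} = -4$ ($p{\left(K \right)} = -3 - 1 = -4$)
$Z{\left(d,m \right)} = -12$ ($Z{\left(d,m \right)} = 3 \left(-4\right) = -12$)
$x{\left(v \right)} = 12$ ($x{\left(v \right)} = \left(-1\right) \left(-12\right) = 12$)
$-380 - 33 x{\left(3 \right)} = -380 - 396 = -776$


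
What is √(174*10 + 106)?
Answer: √1846 ≈ 42.965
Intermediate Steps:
√(174*10 + 106) = √(1740 + 106) = √1846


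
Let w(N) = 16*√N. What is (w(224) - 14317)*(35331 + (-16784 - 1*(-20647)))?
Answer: -561140498 + 2508416*√14 ≈ -5.5175e+8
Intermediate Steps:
(w(224) - 14317)*(35331 + (-16784 - 1*(-20647))) = (16*√224 - 14317)*(35331 + (-16784 - 1*(-20647))) = (16*(4*√14) - 14317)*(35331 + (-16784 + 20647)) = (64*√14 - 14317)*(35331 + 3863) = (-14317 + 64*√14)*39194 = -561140498 + 2508416*√14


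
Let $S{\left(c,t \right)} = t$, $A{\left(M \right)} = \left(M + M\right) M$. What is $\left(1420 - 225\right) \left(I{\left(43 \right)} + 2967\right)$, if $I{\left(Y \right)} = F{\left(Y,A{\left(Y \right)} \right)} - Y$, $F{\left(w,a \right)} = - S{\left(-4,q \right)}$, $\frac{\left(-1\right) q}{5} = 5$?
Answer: $3524055$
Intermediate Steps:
$q = -25$ ($q = \left(-5\right) 5 = -25$)
$A{\left(M \right)} = 2 M^{2}$ ($A{\left(M \right)} = 2 M M = 2 M^{2}$)
$F{\left(w,a \right)} = 25$ ($F{\left(w,a \right)} = \left(-1\right) \left(-25\right) = 25$)
$I{\left(Y \right)} = 25 - Y$
$\left(1420 - 225\right) \left(I{\left(43 \right)} + 2967\right) = \left(1420 - 225\right) \left(\left(25 - 43\right) + 2967\right) = 1195 \left(\left(25 - 43\right) + 2967\right) = 1195 \left(-18 + 2967\right) = 1195 \cdot 2949 = 3524055$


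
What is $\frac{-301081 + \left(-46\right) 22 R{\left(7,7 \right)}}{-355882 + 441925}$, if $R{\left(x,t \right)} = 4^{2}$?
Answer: $- \frac{317273}{86043} \approx -3.6874$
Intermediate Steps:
$R{\left(x,t \right)} = 16$
$\frac{-301081 + \left(-46\right) 22 R{\left(7,7 \right)}}{-355882 + 441925} = \frac{-301081 + \left(-46\right) 22 \cdot 16}{-355882 + 441925} = \frac{-301081 - 16192}{86043} = \left(-301081 - 16192\right) \frac{1}{86043} = \left(-317273\right) \frac{1}{86043} = - \frac{317273}{86043}$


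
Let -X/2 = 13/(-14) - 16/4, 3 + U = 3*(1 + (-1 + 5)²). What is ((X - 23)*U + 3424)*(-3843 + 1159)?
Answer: -52477568/7 ≈ -7.4968e+6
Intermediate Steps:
U = 48 (U = -3 + 3*(1 + (-1 + 5)²) = -3 + 3*(1 + 4²) = -3 + 3*(1 + 16) = -3 + 3*17 = -3 + 51 = 48)
X = 69/7 (X = -2*(13/(-14) - 16/4) = -2*(13*(-1/14) - 16*¼) = -2*(-13/14 - 4) = -2*(-69/14) = 69/7 ≈ 9.8571)
((X - 23)*U + 3424)*(-3843 + 1159) = ((69/7 - 23)*48 + 3424)*(-3843 + 1159) = (-92/7*48 + 3424)*(-2684) = (-4416/7 + 3424)*(-2684) = (19552/7)*(-2684) = -52477568/7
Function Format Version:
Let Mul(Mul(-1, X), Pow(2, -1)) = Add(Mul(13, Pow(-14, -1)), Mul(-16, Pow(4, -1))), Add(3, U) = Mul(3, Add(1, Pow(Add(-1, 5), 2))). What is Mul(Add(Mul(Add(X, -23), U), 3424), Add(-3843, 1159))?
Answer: Rational(-52477568, 7) ≈ -7.4968e+6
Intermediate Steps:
U = 48 (U = Add(-3, Mul(3, Add(1, Pow(Add(-1, 5), 2)))) = Add(-3, Mul(3, Add(1, Pow(4, 2)))) = Add(-3, Mul(3, Add(1, 16))) = Add(-3, Mul(3, 17)) = Add(-3, 51) = 48)
X = Rational(69, 7) (X = Mul(-2, Add(Mul(13, Pow(-14, -1)), Mul(-16, Pow(4, -1)))) = Mul(-2, Add(Mul(13, Rational(-1, 14)), Mul(-16, Rational(1, 4)))) = Mul(-2, Add(Rational(-13, 14), -4)) = Mul(-2, Rational(-69, 14)) = Rational(69, 7) ≈ 9.8571)
Mul(Add(Mul(Add(X, -23), U), 3424), Add(-3843, 1159)) = Mul(Add(Mul(Add(Rational(69, 7), -23), 48), 3424), Add(-3843, 1159)) = Mul(Add(Mul(Rational(-92, 7), 48), 3424), -2684) = Mul(Add(Rational(-4416, 7), 3424), -2684) = Mul(Rational(19552, 7), -2684) = Rational(-52477568, 7)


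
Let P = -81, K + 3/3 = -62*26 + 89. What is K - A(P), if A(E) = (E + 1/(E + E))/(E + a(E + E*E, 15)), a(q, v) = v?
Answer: -1482521/972 ≈ -1525.2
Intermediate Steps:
K = -1524 (K = -1 + (-62*26 + 89) = -1 + (-1612 + 89) = -1 - 1523 = -1524)
A(E) = (E + 1/(2*E))/(15 + E) (A(E) = (E + 1/(E + E))/(E + 15) = (E + 1/(2*E))/(15 + E))
K - A(P) = -1524 - (½ + (-81)²)/((-81)*(15 - 81)) = -1524 - (-1)*(½ + 6561)/(81*(-66)) = -1524 - (-1)*(-1)*13123/(81*66*2) = -1524 - 1*1193/972 = -1524 - 1193/972 = -1482521/972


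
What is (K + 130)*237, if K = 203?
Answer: 78921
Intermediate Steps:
(K + 130)*237 = (203 + 130)*237 = 333*237 = 78921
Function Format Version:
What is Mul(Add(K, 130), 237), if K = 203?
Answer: 78921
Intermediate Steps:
Mul(Add(K, 130), 237) = Mul(Add(203, 130), 237) = Mul(333, 237) = 78921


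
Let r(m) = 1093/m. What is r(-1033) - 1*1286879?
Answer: -1329347100/1033 ≈ -1.2869e+6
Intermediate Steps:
r(-1033) - 1*1286879 = 1093/(-1033) - 1*1286879 = 1093*(-1/1033) - 1286879 = -1093/1033 - 1286879 = -1329347100/1033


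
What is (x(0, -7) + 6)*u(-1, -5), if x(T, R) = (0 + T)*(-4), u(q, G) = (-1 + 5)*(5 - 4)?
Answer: 24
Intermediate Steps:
u(q, G) = 4 (u(q, G) = 4*1 = 4)
x(T, R) = -4*T (x(T, R) = T*(-4) = -4*T)
(x(0, -7) + 6)*u(-1, -5) = (-4*0 + 6)*4 = (0 + 6)*4 = 6*4 = 24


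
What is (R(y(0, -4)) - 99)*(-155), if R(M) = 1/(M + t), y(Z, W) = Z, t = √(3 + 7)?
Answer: 15345 - 31*√10/2 ≈ 15296.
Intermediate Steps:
t = √10 ≈ 3.1623
R(M) = 1/(M + √10)
(R(y(0, -4)) - 99)*(-155) = (1/(0 + √10) - 99)*(-155) = (1/(√10) - 99)*(-155) = (√10/10 - 99)*(-155) = (-99 + √10/10)*(-155) = 15345 - 31*√10/2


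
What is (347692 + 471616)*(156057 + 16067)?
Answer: 141022570192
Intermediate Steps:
(347692 + 471616)*(156057 + 16067) = 819308*172124 = 141022570192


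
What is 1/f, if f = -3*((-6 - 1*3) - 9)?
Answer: 1/54 ≈ 0.018519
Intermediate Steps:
f = 54 (f = -3*((-6 - 3) - 9) = -3*(-9 - 9) = -3*(-18) = 54)
1/f = 1/54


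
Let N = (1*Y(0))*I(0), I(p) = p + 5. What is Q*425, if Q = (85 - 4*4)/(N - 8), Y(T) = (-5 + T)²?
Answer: 9775/39 ≈ 250.64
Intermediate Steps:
I(p) = 5 + p
N = 125 (N = (1*(-5 + 0)²)*(5 + 0) = (1*(-5)²)*5 = (1*25)*5 = 25*5 = 125)
Q = 23/39 (Q = (85 - 4*4)/(125 - 8) = (85 - 16)/117 = 69*(1/117) = 23/39 ≈ 0.58974)
Q*425 = (23/39)*425 = 9775/39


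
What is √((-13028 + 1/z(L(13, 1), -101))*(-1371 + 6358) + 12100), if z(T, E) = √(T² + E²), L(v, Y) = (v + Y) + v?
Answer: √(-7760265007386400 + 54507910*√10930)/10930 ≈ 8059.7*I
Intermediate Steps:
L(v, Y) = Y + 2*v (L(v, Y) = (Y + v) + v = Y + 2*v)
z(T, E) = √(E² + T²)
√((-13028 + 1/z(L(13, 1), -101))*(-1371 + 6358) + 12100) = √((-13028 + 1/(√((-101)² + (1 + 2*13)²)))*(-1371 + 6358) + 12100) = √((-13028 + 1/(√(10201 + (1 + 26)²)))*4987 + 12100) = √((-13028 + 1/(√(10201 + 27²)))*4987 + 12100) = √((-13028 + 1/(√(10201 + 729)))*4987 + 12100) = √((-13028 + 1/(√10930))*4987 + 12100) = √((-13028 + √10930/10930)*4987 + 12100) = √((-64970636 + 4987*√10930/10930) + 12100) = √(-64958536 + 4987*√10930/10930)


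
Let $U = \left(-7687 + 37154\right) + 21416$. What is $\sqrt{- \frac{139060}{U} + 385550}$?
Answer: $\frac{\sqrt{998212598303970}}{50883} \approx 620.92$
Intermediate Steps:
$U = 50883$ ($U = 29467 + 21416 = 50883$)
$\sqrt{- \frac{139060}{U} + 385550} = \sqrt{- \frac{139060}{50883} + 385550} = \sqrt{\frac{19617801590}{50883}} = \frac{\sqrt{998212598303970}}{50883}$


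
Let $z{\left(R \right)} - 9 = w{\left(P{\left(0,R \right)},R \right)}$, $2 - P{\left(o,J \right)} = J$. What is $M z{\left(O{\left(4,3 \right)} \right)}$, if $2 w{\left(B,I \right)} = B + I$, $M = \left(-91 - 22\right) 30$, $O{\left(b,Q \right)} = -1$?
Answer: $-33900$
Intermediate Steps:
$P{\left(o,J \right)} = 2 - J$
$M = -3390$ ($M = \left(-113\right) 30 = -3390$)
$w{\left(B,I \right)} = \frac{B}{2} + \frac{I}{2}$ ($w{\left(B,I \right)} = \frac{B + I}{2} = \frac{B}{2} + \frac{I}{2}$)
$z{\left(R \right)} = 10$ ($z{\left(R \right)} = 9 + \left(\frac{2 - R}{2} + \frac{R}{2}\right) = 9 + \left(\left(1 - \frac{R}{2}\right) + \frac{R}{2}\right) = 9 + 1 = 10$)
$M z{\left(O{\left(4,3 \right)} \right)} = \left(-3390\right) 10 = -33900$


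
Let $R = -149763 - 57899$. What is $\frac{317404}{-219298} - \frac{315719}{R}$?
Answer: $\frac{1661897907}{22769930638} \approx 0.072986$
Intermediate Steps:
$R = -207662$
$\frac{317404}{-219298} - \frac{315719}{R} = \frac{317404}{-219298} - \frac{315719}{-207662} = 317404 \left(- \frac{1}{219298}\right) - - \frac{315719}{207662} = - \frac{158702}{109649} + \frac{315719}{207662} = \frac{1661897907}{22769930638}$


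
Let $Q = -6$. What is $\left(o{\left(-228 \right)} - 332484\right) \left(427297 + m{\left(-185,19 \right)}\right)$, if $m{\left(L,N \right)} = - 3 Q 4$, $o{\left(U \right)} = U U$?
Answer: $-119877004500$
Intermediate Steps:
$o{\left(U \right)} = U^{2}$
$m{\left(L,N \right)} = 72$ ($m{\left(L,N \right)} = \left(-3\right) \left(-6\right) 4 = 18 \cdot 4 = 72$)
$\left(o{\left(-228 \right)} - 332484\right) \left(427297 + m{\left(-185,19 \right)}\right) = \left(\left(-228\right)^{2} - 332484\right) \left(427297 + 72\right) = \left(51984 - 332484\right) 427369 = \left(-280500\right) 427369 = -119877004500$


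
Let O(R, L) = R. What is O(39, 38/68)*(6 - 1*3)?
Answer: 117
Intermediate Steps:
O(39, 38/68)*(6 - 1*3) = 39*(6 - 1*3) = 39*(6 - 3) = 39*3 = 117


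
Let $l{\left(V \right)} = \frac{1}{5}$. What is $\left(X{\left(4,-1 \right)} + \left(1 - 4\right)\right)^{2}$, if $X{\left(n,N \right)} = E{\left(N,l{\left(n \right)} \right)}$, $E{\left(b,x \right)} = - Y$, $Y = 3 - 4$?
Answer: $4$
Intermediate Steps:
$Y = -1$
$l{\left(V \right)} = \frac{1}{5}$
$E{\left(b,x \right)} = 1$ ($E{\left(b,x \right)} = \left(-1\right) \left(-1\right) = 1$)
$X{\left(n,N \right)} = 1$
$\left(X{\left(4,-1 \right)} + \left(1 - 4\right)\right)^{2} = \left(1 + \left(1 - 4\right)\right)^{2} = \left(1 - 3\right)^{2} = \left(-2\right)^{2} = 4$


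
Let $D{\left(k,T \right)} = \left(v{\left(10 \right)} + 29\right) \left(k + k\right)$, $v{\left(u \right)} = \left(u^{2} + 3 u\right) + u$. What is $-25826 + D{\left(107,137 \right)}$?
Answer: $10340$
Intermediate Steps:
$v{\left(u \right)} = u^{2} + 4 u$
$D{\left(k,T \right)} = 338 k$ ($D{\left(k,T \right)} = \left(10 \left(4 + 10\right) + 29\right) \left(k + k\right) = \left(10 \cdot 14 + 29\right) 2 k = \left(140 + 29\right) 2 k = 169 \cdot 2 k = 338 k$)
$-25826 + D{\left(107,137 \right)} = -25826 + 338 \cdot 107 = -25826 + 36166 = 10340$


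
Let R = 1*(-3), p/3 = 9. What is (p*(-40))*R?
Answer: 3240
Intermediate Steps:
p = 27 (p = 3*9 = 27)
R = -3
(p*(-40))*R = (27*(-40))*(-3) = -1080*(-3) = 3240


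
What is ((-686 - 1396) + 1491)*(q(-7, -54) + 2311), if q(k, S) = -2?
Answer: -1364619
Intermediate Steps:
((-686 - 1396) + 1491)*(q(-7, -54) + 2311) = ((-686 - 1396) + 1491)*(-2 + 2311) = (-2082 + 1491)*2309 = -591*2309 = -1364619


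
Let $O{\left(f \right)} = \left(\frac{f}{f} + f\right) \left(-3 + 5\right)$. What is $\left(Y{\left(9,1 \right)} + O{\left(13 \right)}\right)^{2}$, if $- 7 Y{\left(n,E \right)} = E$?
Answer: $\frac{38025}{49} \approx 776.02$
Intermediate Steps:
$Y{\left(n,E \right)} = - \frac{E}{7}$
$O{\left(f \right)} = 2 + 2 f$ ($O{\left(f \right)} = \left(1 + f\right) 2 = 2 + 2 f$)
$\left(Y{\left(9,1 \right)} + O{\left(13 \right)}\right)^{2} = \left(\left(- \frac{1}{7}\right) 1 + \left(2 + 2 \cdot 13\right)\right)^{2} = \left(- \frac{1}{7} + \left(2 + 26\right)\right)^{2} = \left(- \frac{1}{7} + 28\right)^{2} = \left(\frac{195}{7}\right)^{2} = \frac{38025}{49}$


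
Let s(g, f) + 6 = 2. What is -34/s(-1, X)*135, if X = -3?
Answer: 2295/2 ≈ 1147.5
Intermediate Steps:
s(g, f) = -4 (s(g, f) = -6 + 2 = -4)
-34/s(-1, X)*135 = -34/(-4)*135 = -34*(-¼)*135 = (17/2)*135 = 2295/2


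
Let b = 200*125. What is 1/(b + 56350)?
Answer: 1/81350 ≈ 1.2293e-5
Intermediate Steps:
b = 25000
1/(b + 56350) = 1/(25000 + 56350) = 1/81350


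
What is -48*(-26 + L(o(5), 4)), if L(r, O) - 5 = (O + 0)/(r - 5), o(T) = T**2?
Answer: 4992/5 ≈ 998.40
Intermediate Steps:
L(r, O) = 5 + O/(-5 + r) (L(r, O) = 5 + (O + 0)/(r - 5) = 5 + O/(-5 + r))
-48*(-26 + L(o(5), 4)) = -48*(-26 + (-25 + 4 + 5*5**2)/(-5 + 5**2)) = -48*(-26 + (-25 + 4 + 5*25)/(-5 + 25)) = -48*(-26 + (-25 + 4 + 125)/20) = -48*(-26 + (1/20)*104) = -48*(-26 + 26/5) = -48*(-104/5) = 4992/5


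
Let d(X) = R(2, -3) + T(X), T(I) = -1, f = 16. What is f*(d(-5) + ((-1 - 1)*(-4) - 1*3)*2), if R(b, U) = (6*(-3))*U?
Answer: 1008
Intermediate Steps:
R(b, U) = -18*U
d(X) = 53 (d(X) = -18*(-3) - 1 = 54 - 1 = 53)
f*(d(-5) + ((-1 - 1)*(-4) - 1*3)*2) = 16*(53 + ((-1 - 1)*(-4) - 1*3)*2) = 16*(53 + (-2*(-4) - 3)*2) = 16*(53 + (8 - 3)*2) = 16*(53 + 5*2) = 16*(53 + 10) = 16*63 = 1008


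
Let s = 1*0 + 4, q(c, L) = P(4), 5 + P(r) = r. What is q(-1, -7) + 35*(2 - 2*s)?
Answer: -211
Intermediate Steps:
P(r) = -5 + r
q(c, L) = -1 (q(c, L) = -5 + 4 = -1)
s = 4 (s = 0 + 4 = 4)
q(-1, -7) + 35*(2 - 2*s) = -1 + 35*(2 - 2*4) = -1 + 35*(2 - 8) = -1 + 35*(-6) = -1 - 210 = -211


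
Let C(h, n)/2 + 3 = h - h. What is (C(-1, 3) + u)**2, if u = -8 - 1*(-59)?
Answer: 2025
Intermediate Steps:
u = 51 (u = -8 + 59 = 51)
C(h, n) = -6 (C(h, n) = -6 + 2*(h - h) = -6 + 2*0 = -6 + 0 = -6)
(C(-1, 3) + u)**2 = (-6 + 51)**2 = 45**2 = 2025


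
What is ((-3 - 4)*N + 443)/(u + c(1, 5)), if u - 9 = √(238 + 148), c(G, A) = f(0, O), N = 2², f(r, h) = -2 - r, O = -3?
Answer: -2905/337 + 415*√386/337 ≈ 15.574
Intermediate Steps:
N = 4
c(G, A) = -2 (c(G, A) = -2 - 1*0 = -2 + 0 = -2)
u = 9 + √386 (u = 9 + √(238 + 148) = 9 + √386 ≈ 28.647)
((-3 - 4)*N + 443)/(u + c(1, 5)) = ((-3 - 4)*4 + 443)/((9 + √386) - 2) = (-7*4 + 443)/(7 + √386) = (-28 + 443)/(7 + √386) = 415/(7 + √386)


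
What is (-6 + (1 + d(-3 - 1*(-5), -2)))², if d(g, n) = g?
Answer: 9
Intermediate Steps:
(-6 + (1 + d(-3 - 1*(-5), -2)))² = (-6 + (1 + (-3 - 1*(-5))))² = (-6 + (1 + (-3 + 5)))² = (-6 + (1 + 2))² = (-6 + 3)² = (-3)² = 9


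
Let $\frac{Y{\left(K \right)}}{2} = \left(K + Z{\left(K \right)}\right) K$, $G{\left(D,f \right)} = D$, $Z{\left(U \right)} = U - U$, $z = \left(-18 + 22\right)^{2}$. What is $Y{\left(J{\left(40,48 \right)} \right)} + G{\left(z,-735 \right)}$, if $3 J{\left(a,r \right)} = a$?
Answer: $\frac{3344}{9} \approx 371.56$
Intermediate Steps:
$z = 16$ ($z = 4^{2} = 16$)
$Z{\left(U \right)} = 0$
$J{\left(a,r \right)} = \frac{a}{3}$
$Y{\left(K \right)} = 2 K^{2}$ ($Y{\left(K \right)} = 2 \left(K + 0\right) K = 2 K K = 2 K^{2}$)
$Y{\left(J{\left(40,48 \right)} \right)} + G{\left(z,-735 \right)} = 2 \left(\frac{1}{3} \cdot 40\right)^{2} + 16 = 2 \left(\frac{40}{3}\right)^{2} + 16 = 2 \cdot \frac{1600}{9} + 16 = \frac{3200}{9} + 16 = \frac{3344}{9}$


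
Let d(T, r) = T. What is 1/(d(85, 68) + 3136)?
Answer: 1/3221 ≈ 0.00031046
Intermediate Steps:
1/(d(85, 68) + 3136) = 1/(85 + 3136) = 1/3221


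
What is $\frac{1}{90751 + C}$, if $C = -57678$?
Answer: $\frac{1}{33073} \approx 3.0236 \cdot 10^{-5}$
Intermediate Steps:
$\frac{1}{90751 + C} = \frac{1}{90751 - 57678} = \frac{1}{33073}$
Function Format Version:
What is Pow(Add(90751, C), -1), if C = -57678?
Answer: Rational(1, 33073) ≈ 3.0236e-5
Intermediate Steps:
Pow(Add(90751, C), -1) = Pow(Add(90751, -57678), -1) = Pow(33073, -1) = Rational(1, 33073)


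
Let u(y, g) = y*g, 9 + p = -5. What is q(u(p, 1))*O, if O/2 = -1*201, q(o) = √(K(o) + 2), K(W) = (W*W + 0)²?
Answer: -402*√38418 ≈ -78794.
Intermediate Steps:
p = -14 (p = -9 - 5 = -14)
K(W) = W⁴ (K(W) = (W² + 0)² = (W²)² = W⁴)
u(y, g) = g*y
q(o) = √(2 + o⁴) (q(o) = √(o⁴ + 2) = √(2 + o⁴))
O = -402 (O = 2*(-1*201) = 2*(-201) = -402)
q(u(p, 1))*O = √(2 + (1*(-14))⁴)*(-402) = √(2 + (-14)⁴)*(-402) = √(2 + 38416)*(-402) = √38418*(-402) = -402*√38418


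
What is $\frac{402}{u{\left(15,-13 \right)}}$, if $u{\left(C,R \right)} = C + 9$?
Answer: $\frac{67}{4} \approx 16.75$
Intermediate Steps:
$u{\left(C,R \right)} = 9 + C$
$\frac{402}{u{\left(15,-13 \right)}} = \frac{402}{9 + 15} = \frac{402}{24} = 402 \cdot \frac{1}{24} = \frac{67}{4}$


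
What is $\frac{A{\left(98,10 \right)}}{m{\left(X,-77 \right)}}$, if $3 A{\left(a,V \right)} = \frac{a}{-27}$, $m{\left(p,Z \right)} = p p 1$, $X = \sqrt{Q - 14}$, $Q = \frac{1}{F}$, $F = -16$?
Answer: $\frac{1568}{18225} \approx 0.086036$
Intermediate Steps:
$Q = - \frac{1}{16}$ ($Q = \frac{1}{-16} = - \frac{1}{16} \approx -0.0625$)
$X = \frac{15 i}{4}$ ($X = \sqrt{- \frac{1}{16} - 14} = \sqrt{- \frac{225}{16}} = \frac{15 i}{4} \approx 3.75 i$)
$m{\left(p,Z \right)} = p^{2}$ ($m{\left(p,Z \right)} = p^{2} \cdot 1 = p^{2}$)
$A{\left(a,V \right)} = - \frac{a}{81}$ ($A{\left(a,V \right)} = \frac{a \frac{1}{-27}}{3} = \frac{a \left(- \frac{1}{27}\right)}{3} = \frac{\left(- \frac{1}{27}\right) a}{3} = - \frac{a}{81}$)
$\frac{A{\left(98,10 \right)}}{m{\left(X,-77 \right)}} = \frac{\left(- \frac{1}{81}\right) 98}{\left(\frac{15 i}{4}\right)^{2}} = - \frac{98}{81 \left(- \frac{225}{16}\right)} = \left(- \frac{98}{81}\right) \left(- \frac{16}{225}\right) = \frac{1568}{18225}$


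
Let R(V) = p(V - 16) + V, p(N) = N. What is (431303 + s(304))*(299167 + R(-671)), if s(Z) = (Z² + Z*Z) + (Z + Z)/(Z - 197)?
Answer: 19633669726877/107 ≈ 1.8349e+11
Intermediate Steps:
s(Z) = 2*Z² + 2*Z/(-197 + Z) (s(Z) = (Z² + Z²) + (2*Z)/(-197 + Z) = 2*Z² + 2*Z/(-197 + Z))
R(V) = -16 + 2*V (R(V) = (V - 16) + V = (-16 + V) + V = -16 + 2*V)
(431303 + s(304))*(299167 + R(-671)) = (431303 + 2*304*(1 + 304² - 197*304)/(-197 + 304))*(299167 + (-16 + 2*(-671))) = (431303 + 2*304*(1 + 92416 - 59888)/107)*(299167 + (-16 - 1342)) = (431303 + 2*304*(1/107)*32529)*(299167 - 1358) = (431303 + 19777632/107)*297809 = (65927053/107)*297809 = 19633669726877/107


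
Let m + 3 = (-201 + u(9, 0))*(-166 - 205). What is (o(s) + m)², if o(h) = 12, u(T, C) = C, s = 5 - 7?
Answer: 5562176400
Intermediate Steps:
s = -2
m = 74568 (m = -3 + (-201 + 0)*(-166 - 205) = -3 - 201*(-371) = -3 + 74571 = 74568)
(o(s) + m)² = (12 + 74568)² = 74580² = 5562176400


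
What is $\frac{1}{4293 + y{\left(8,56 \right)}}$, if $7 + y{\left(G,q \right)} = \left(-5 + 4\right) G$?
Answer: $\frac{1}{4278} \approx 0.00023375$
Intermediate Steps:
$y{\left(G,q \right)} = -7 - G$ ($y{\left(G,q \right)} = -7 + \left(-5 + 4\right) G = -7 - G$)
$\frac{1}{4293 + y{\left(8,56 \right)}} = \frac{1}{4293 - 15} = \frac{1}{4278}$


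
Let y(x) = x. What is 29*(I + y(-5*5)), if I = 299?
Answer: 7946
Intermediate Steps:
29*(I + y(-5*5)) = 29*(299 - 5*5) = 29*(299 - 25) = 29*274 = 7946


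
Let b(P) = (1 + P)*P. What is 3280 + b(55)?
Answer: 6360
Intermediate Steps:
b(P) = P*(1 + P)
3280 + b(55) = 3280 + 55*(1 + 55) = 3280 + 55*56 = 3280 + 3080 = 6360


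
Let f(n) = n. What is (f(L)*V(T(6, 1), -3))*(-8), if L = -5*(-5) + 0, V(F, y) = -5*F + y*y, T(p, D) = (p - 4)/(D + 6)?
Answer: -10600/7 ≈ -1514.3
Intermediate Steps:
T(p, D) = (-4 + p)/(6 + D)
V(F, y) = y² - 5*F (V(F, y) = -5*F + y² = y² - 5*F)
L = 25 (L = 25 + 0 = 25)
(f(L)*V(T(6, 1), -3))*(-8) = (25*((-3)² - 5*(-4 + 6)/(6 + 1)))*(-8) = (25*(9 - 5*2/7))*(-8) = (25*(9 - 10/7))*(-8) = (25*(53/7))*(-8) = (1325/7)*(-8) = -10600/7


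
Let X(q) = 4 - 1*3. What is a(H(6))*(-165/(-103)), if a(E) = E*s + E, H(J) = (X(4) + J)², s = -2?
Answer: -8085/103 ≈ -78.495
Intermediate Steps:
X(q) = 1 (X(q) = 4 - 3 = 1)
H(J) = (1 + J)²
a(E) = -E (a(E) = E*(-2) + E = -2*E + E = -E)
a(H(6))*(-165/(-103)) = (-(1 + 6)²)*(-165/(-103)) = (-1*7²)*(-165*(-1/103)) = -1*49*(165/103) = -49*165/103 = -8085/103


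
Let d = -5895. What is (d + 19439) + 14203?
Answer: 27747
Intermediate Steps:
(d + 19439) + 14203 = (-5895 + 19439) + 14203 = 13544 + 14203 = 27747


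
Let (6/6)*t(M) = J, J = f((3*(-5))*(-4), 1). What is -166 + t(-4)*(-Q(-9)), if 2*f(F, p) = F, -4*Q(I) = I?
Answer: -467/2 ≈ -233.50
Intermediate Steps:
Q(I) = -I/4
f(F, p) = F/2
J = 30 (J = ((3*(-5))*(-4))/2 = (-15*(-4))/2 = (1/2)*60 = 30)
t(M) = 30
-166 + t(-4)*(-Q(-9)) = -166 + 30*(-(-1)*(-9)/4) = -166 + 30*(-1*9/4) = -166 + 30*(-9/4) = -166 - 135/2 = -467/2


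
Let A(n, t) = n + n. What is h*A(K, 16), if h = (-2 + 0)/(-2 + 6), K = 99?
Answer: -99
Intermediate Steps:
h = -1/2 (h = -2/4 = -2*1/4 = -1/2 ≈ -0.50000)
A(n, t) = 2*n
h*A(K, 16) = -99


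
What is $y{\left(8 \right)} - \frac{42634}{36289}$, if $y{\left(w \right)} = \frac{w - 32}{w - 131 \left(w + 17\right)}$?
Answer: $- \frac{4194374}{3592611} \approx -1.1675$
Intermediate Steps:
$y{\left(w \right)} = \frac{-32 + w}{-2227 - 130 w}$ ($y{\left(w \right)} = \frac{-32 + w}{w - 131 \left(17 + w\right)} = \frac{-32 + w}{w - \left(2227 + 131 w\right)} = \frac{-32 + w}{-2227 - 130 w}$)
$y{\left(8 \right)} - \frac{42634}{36289} = \frac{32 - 8}{2227 + 130 \cdot 8} - \frac{42634}{36289} = \frac{32 - 8}{2227 + 1040} - 42634 \cdot \frac{1}{36289} = \frac{1}{3267} \cdot 24 - \frac{42634}{36289} = \frac{8}{1089} - \frac{42634}{36289} = - \frac{4194374}{3592611}$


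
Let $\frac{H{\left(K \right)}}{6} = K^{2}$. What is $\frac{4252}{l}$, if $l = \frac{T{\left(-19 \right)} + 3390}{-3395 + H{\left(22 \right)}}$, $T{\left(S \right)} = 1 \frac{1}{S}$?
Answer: $- \frac{39666908}{64409} \approx -615.86$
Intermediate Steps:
$T{\left(S \right)} = \frac{1}{S}$
$H{\left(K \right)} = 6 K^{2}$
$l = - \frac{64409}{9329}$ ($l = \frac{\frac{1}{-19} + 3390}{-3395 + 6 \cdot 22^{2}} = \frac{- \frac{1}{19} + 3390}{-3395 + 6 \cdot 484} = \frac{64409}{19 \left(-3395 + 2904\right)} = \frac{64409}{19 \left(-491\right)} = \frac{64409}{19} \left(- \frac{1}{491}\right) = - \frac{64409}{9329} \approx -6.9042$)
$\frac{4252}{l} = \frac{4252}{- \frac{64409}{9329}} = 4252 \left(- \frac{9329}{64409}\right) = - \frac{39666908}{64409}$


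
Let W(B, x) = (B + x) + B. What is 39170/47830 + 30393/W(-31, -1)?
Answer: -16124772/33481 ≈ -481.61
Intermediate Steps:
W(B, x) = x + 2*B
39170/47830 + 30393/W(-31, -1) = 39170/47830 + 30393/(-1 + 2*(-31)) = 39170*(1/47830) + 30393/(-1 - 62) = 3917/4783 + 30393/(-63) = 3917/4783 + 30393*(-1/63) = 3917/4783 - 3377/7 = -16124772/33481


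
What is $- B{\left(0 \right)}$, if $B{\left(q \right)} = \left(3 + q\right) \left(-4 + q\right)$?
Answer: $12$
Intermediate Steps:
$B{\left(q \right)} = \left(-4 + q\right) \left(3 + q\right)$
$- B{\left(0 \right)} = - (-12 + 0^{2} - 0) = - (-12 + 0 + 0) = \left(-1\right) \left(-12\right) = 12$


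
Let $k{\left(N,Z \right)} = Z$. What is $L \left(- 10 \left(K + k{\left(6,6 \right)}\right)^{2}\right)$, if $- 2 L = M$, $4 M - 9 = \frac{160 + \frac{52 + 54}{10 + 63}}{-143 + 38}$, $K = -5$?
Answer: $\frac{57199}{6132} \approx 9.328$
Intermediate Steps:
$M = \frac{57199}{30660}$ ($M = \frac{9}{4} + \frac{\left(160 + \frac{52 + 54}{10 + 63}\right) \frac{1}{-143 + 38}}{4} = \frac{9}{4} + \frac{\left(160 + \frac{106}{73}\right) \frac{1}{-105}}{4} = \frac{9}{4} + \frac{\left(160 + 106 \cdot \frac{1}{73}\right) \left(- \frac{1}{105}\right)}{4} = \frac{9}{4} + \frac{\left(160 + \frac{106}{73}\right) \left(- \frac{1}{105}\right)}{4} = \frac{9}{4} + \frac{\frac{11786}{73} \left(- \frac{1}{105}\right)}{4} = \frac{9}{4} + \frac{1}{4} \left(- \frac{11786}{7665}\right) = \frac{9}{4} - \frac{5893}{15330} = \frac{57199}{30660} \approx 1.8656$)
$L = - \frac{57199}{61320}$ ($L = \left(- \frac{1}{2}\right) \frac{57199}{30660} = - \frac{57199}{61320} \approx -0.9328$)
$L \left(- 10 \left(K + k{\left(6,6 \right)}\right)^{2}\right) = - \frac{57199 \left(- 10 \left(-5 + 6\right)^{2}\right)}{61320} = - \frac{57199 \left(- 10 \cdot 1^{2}\right)}{61320} = - \frac{57199 \left(\left(-10\right) 1\right)}{61320} = \left(- \frac{57199}{61320}\right) \left(-10\right) = \frac{57199}{6132}$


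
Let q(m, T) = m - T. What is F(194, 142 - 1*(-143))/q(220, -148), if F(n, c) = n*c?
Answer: 27645/184 ≈ 150.24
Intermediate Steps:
F(n, c) = c*n
F(194, 142 - 1*(-143))/q(220, -148) = ((142 - 1*(-143))*194)/(220 - 1*(-148)) = ((142 + 143)*194)/(220 + 148) = (285*194)/368 = 55290*(1/368) = 27645/184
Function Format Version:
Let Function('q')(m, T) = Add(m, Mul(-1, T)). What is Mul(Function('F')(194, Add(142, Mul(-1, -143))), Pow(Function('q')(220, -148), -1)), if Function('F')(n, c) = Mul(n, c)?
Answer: Rational(27645, 184) ≈ 150.24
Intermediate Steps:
Function('F')(n, c) = Mul(c, n)
Mul(Function('F')(194, Add(142, Mul(-1, -143))), Pow(Function('q')(220, -148), -1)) = Mul(Mul(Add(142, Mul(-1, -143)), 194), Pow(Add(220, Mul(-1, -148)), -1)) = Mul(Mul(Add(142, 143), 194), Pow(Add(220, 148), -1)) = Mul(Mul(285, 194), Pow(368, -1)) = Mul(55290, Rational(1, 368)) = Rational(27645, 184)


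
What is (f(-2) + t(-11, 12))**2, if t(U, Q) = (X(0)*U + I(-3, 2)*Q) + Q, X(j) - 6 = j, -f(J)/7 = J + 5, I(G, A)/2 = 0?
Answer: 5625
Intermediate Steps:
I(G, A) = 0 (I(G, A) = 2*0 = 0)
f(J) = -35 - 7*J (f(J) = -7*(J + 5) = -7*(5 + J) = -35 - 7*J)
X(j) = 6 + j
t(U, Q) = Q + 6*U (t(U, Q) = ((6 + 0)*U + 0*Q) + Q = (6*U + 0) + Q = 6*U + Q = Q + 6*U)
(f(-2) + t(-11, 12))**2 = ((-35 - 7*(-2)) + (12 + 6*(-11)))**2 = ((-35 + 14) + (12 - 66))**2 = (-21 - 54)**2 = (-75)**2 = 5625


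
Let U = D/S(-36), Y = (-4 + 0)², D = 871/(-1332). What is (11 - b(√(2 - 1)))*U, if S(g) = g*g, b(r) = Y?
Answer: 4355/1726272 ≈ 0.0025228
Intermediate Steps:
D = -871/1332 (D = 871*(-1/1332) = -871/1332 ≈ -0.65390)
Y = 16 (Y = (-4)² = 16)
b(r) = 16
S(g) = g²
U = -871/1726272 (U = -871/(1332*((-36)²)) = -871/1332/1296 = -871/1332*1/1296 = -871/1726272 ≈ -0.00050456)
(11 - b(√(2 - 1)))*U = (11 - 1*16)*(-871/1726272) = (11 - 16)*(-871/1726272) = -5*(-871/1726272) = 4355/1726272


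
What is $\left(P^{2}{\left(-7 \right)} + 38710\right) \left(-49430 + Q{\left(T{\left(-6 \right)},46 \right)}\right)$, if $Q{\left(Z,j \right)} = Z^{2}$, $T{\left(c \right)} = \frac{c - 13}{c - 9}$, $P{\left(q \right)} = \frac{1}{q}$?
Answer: $- \frac{21094950562699}{11025} \approx -1.9134 \cdot 10^{9}$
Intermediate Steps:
$T{\left(c \right)} = \frac{-13 + c}{-9 + c}$
$\left(P^{2}{\left(-7 \right)} + 38710\right) \left(-49430 + Q{\left(T{\left(-6 \right)},46 \right)}\right) = \left(\left(\frac{1}{-7}\right)^{2} + 38710\right) \left(-49430 + \left(\frac{-13 - 6}{-9 - 6}\right)^{2}\right) = \left(\left(- \frac{1}{7}\right)^{2} + 38710\right) \left(-49430 + \left(\frac{1}{-15} \left(-19\right)\right)^{2}\right) = \left(\frac{1}{49} + 38710\right) \left(-49430 + \left(\left(- \frac{1}{15}\right) \left(-19\right)\right)^{2}\right) = \frac{1896791 \left(-49430 + \left(\frac{19}{15}\right)^{2}\right)}{49} = \frac{1896791 \left(-49430 + \frac{361}{225}\right)}{49} = \frac{1896791}{49} \left(- \frac{11121389}{225}\right) = - \frac{21094950562699}{11025}$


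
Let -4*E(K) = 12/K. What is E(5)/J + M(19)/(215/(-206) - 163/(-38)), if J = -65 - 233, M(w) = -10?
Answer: -7285061/2366120 ≈ -3.0789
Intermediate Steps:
E(K) = -3/K
J = -298
E(5)/J + M(19)/(215/(-206) - 163/(-38)) = -3/5/(-298) - 10/(215/(-206) - 163/(-38)) = -3*⅕*(-1/298) - 10/(215*(-1/206) - 163*(-1/38)) = -⅗*(-1/298) - 10/(-215/206 + 163/38) = 3/1490 - 10/6352/1957 = 3/1490 - 10*1957/6352 = 3/1490 - 9785/3176 = -7285061/2366120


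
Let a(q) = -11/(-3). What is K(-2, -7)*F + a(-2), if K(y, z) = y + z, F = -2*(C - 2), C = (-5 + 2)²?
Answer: 389/3 ≈ 129.67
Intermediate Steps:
C = 9 (C = (-3)² = 9)
a(q) = 11/3 (a(q) = -11*(-⅓) = 11/3)
F = -14 (F = -2*(9 - 2) = -2*7 = -14)
K(-2, -7)*F + a(-2) = (-2 - 7)*(-14) + 11/3 = -9*(-14) + 11/3 = 126 + 11/3 = 389/3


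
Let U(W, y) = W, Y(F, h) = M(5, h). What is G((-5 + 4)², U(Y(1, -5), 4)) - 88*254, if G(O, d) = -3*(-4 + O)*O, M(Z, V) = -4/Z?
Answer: -22343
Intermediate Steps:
Y(F, h) = -⅘ (Y(F, h) = -4/5 = -4*⅕ = -⅘)
G(O, d) = -3*O*(-4 + O)
G((-5 + 4)², U(Y(1, -5), 4)) - 88*254 = 3*(-5 + 4)²*(4 - (-5 + 4)²) - 88*254 = 3*(-1)²*(4 - 1*(-1)²) - 22352 = 3*1*(4 - 1*1) - 22352 = 3*1*(4 - 1) - 22352 = 3*1*3 - 22352 = 9 - 22352 = -22343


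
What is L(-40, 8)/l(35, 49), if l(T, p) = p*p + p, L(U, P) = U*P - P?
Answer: -164/1225 ≈ -0.13388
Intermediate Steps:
L(U, P) = -P + P*U (L(U, P) = P*U - P = -P + P*U)
l(T, p) = p + p² (l(T, p) = p² + p = p + p²)
L(-40, 8)/l(35, 49) = (8*(-1 - 40))/((49*(1 + 49))) = (8*(-41))/((49*50)) = -328/2450 = -328*1/2450 = -164/1225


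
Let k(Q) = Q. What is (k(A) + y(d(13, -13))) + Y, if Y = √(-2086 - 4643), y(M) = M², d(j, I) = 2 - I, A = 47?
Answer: 272 + I*√6729 ≈ 272.0 + 82.031*I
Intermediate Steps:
Y = I*√6729 (Y = √(-6729) = I*√6729 ≈ 82.031*I)
(k(A) + y(d(13, -13))) + Y = (47 + (2 - 1*(-13))²) + I*√6729 = (47 + (2 + 13)²) + I*√6729 = (47 + 15²) + I*√6729 = (47 + 225) + I*√6729 = 272 + I*√6729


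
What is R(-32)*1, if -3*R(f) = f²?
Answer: -1024/3 ≈ -341.33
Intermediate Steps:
R(f) = -f²/3
R(-32)*1 = -⅓*(-32)²*1 = -⅓*1024*1 = -1024/3*1 = -1024/3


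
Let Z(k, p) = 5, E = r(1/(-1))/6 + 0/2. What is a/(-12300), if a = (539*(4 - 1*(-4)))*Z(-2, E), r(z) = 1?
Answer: -1078/615 ≈ -1.7528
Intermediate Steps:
E = ⅙ (E = 1/6 + 0/2 = 1*(⅙) + 0*(½) = ⅙ + 0 = ⅙ ≈ 0.16667)
a = 21560 (a = (539*(4 - 1*(-4)))*5 = (539*(4 + 4))*5 = (539*8)*5 = 4312*5 = 21560)
a/(-12300) = 21560/(-12300) = 21560*(-1/12300) = -1078/615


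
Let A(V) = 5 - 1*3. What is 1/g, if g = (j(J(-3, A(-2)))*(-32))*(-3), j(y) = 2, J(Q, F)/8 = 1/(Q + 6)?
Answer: 1/192 ≈ 0.0052083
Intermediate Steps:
A(V) = 2 (A(V) = 5 - 3 = 2)
J(Q, F) = 8/(6 + Q) (J(Q, F) = 8/(Q + 6) = 8/(6 + Q))
g = 192 (g = (2*(-32))*(-3) = -64*(-3) = 192)
1/g = 1/192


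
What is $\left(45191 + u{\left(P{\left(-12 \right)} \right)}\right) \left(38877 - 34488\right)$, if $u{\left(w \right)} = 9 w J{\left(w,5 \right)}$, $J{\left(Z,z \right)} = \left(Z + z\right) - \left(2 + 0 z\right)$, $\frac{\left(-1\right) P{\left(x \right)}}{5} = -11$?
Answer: $324351489$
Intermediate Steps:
$P{\left(x \right)} = 55$ ($P{\left(x \right)} = \left(-5\right) \left(-11\right) = 55$)
$J{\left(Z,z \right)} = -2 + Z + z$ ($J{\left(Z,z \right)} = \left(Z + z\right) + \left(0 - 2\right) = \left(Z + z\right) - 2 = -2 + Z + z$)
$u{\left(w \right)} = 9 w \left(3 + w\right)$ ($u{\left(w \right)} = 9 w \left(-2 + w + 5\right) = 9 w \left(3 + w\right)$)
$\left(45191 + u{\left(P{\left(-12 \right)} \right)}\right) \left(38877 - 34488\right) = \left(45191 + 9 \cdot 55 \left(3 + 55\right)\right) \left(38877 - 34488\right) = \left(45191 + 9 \cdot 55 \cdot 58\right) 4389 = \left(45191 + 28710\right) 4389 = 73901 \cdot 4389 = 324351489$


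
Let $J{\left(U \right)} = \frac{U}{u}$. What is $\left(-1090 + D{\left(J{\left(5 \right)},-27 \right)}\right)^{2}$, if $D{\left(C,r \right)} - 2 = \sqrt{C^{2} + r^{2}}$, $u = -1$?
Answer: $\left(1088 - \sqrt{754}\right)^{2} \approx 1.1247 \cdot 10^{6}$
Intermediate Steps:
$J{\left(U \right)} = - U$ ($J{\left(U \right)} = \frac{U}{-1} = U \left(-1\right) = - U$)
$D{\left(C,r \right)} = 2 + \sqrt{C^{2} + r^{2}}$
$\left(-1090 + D{\left(J{\left(5 \right)},-27 \right)}\right)^{2} = \left(-1090 + \left(2 + \sqrt{\left(\left(-1\right) 5\right)^{2} + \left(-27\right)^{2}}\right)\right)^{2} = \left(-1090 + \left(2 + \sqrt{\left(-5\right)^{2} + 729}\right)\right)^{2} = \left(-1090 + \left(2 + \sqrt{25 + 729}\right)\right)^{2} = \left(-1090 + \left(2 + \sqrt{754}\right)\right)^{2} = \left(-1088 + \sqrt{754}\right)^{2}$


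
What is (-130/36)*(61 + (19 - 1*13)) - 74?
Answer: -5687/18 ≈ -315.94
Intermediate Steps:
(-130/36)*(61 + (19 - 1*13)) - 74 = (-130*1/36)*(61 + (19 - 13)) - 74 = -65*(61 + 6)/18 - 74 = -65/18*67 - 74 = -4355/18 - 74 = -5687/18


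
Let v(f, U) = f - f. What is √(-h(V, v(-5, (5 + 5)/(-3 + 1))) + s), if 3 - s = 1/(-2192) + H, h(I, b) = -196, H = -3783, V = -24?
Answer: √1195810665/548 ≈ 63.103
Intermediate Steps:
v(f, U) = 0
s = 8298913/2192 (s = 3 - (1/(-2192) - 3783) = 3 - (-1/2192 - 3783) = 3 - 1*(-8292337/2192) = 3 + 8292337/2192 = 8298913/2192 ≈ 3786.0)
√(-h(V, v(-5, (5 + 5)/(-3 + 1))) + s) = √(-1*(-196) + 8298913/2192) = √(196 + 8298913/2192) = √(8728545/2192) = √1195810665/548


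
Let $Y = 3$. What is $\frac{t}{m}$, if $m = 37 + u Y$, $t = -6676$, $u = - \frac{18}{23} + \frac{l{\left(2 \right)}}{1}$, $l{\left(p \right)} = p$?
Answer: $- \frac{153548}{935} \approx -164.22$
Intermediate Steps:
$u = \frac{28}{23}$ ($u = - \frac{18}{23} + \frac{2}{1} = \left(-18\right) \frac{1}{23} + 2 \cdot 1 = - \frac{18}{23} + 2 = \frac{28}{23} \approx 1.2174$)
$m = \frac{935}{23}$ ($m = 37 + \frac{28}{23} \cdot 3 = 37 + \frac{84}{23} = \frac{935}{23} \approx 40.652$)
$\frac{t}{m} = - \frac{6676}{\frac{935}{23}} = \left(-6676\right) \frac{23}{935} = - \frac{153548}{935}$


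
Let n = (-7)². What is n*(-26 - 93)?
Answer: -5831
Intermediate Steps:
n = 49
n*(-26 - 93) = 49*(-26 - 93) = 49*(-119) = -5831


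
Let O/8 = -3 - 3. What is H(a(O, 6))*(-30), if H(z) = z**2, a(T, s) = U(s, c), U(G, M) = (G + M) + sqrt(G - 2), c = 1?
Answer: -2430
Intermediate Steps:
O = -48 (O = 8*(-3 - 3) = 8*(-6) = -48)
U(G, M) = G + M + sqrt(-2 + G) (U(G, M) = (G + M) + sqrt(-2 + G) = G + M + sqrt(-2 + G))
a(T, s) = 1 + s + sqrt(-2 + s) (a(T, s) = s + 1 + sqrt(-2 + s) = 1 + s + sqrt(-2 + s))
H(a(O, 6))*(-30) = (1 + 6 + sqrt(-2 + 6))**2*(-30) = (1 + 6 + sqrt(4))**2*(-30) = (1 + 6 + 2)**2*(-30) = 9**2*(-30) = 81*(-30) = -2430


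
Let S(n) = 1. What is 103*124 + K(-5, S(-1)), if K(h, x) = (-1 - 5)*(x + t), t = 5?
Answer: 12736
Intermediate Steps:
K(h, x) = -30 - 6*x (K(h, x) = (-1 - 5)*(x + 5) = -6*(5 + x) = -30 - 6*x)
103*124 + K(-5, S(-1)) = 103*124 + (-30 - 6*1) = 12772 + (-30 - 6) = 12772 - 36 = 12736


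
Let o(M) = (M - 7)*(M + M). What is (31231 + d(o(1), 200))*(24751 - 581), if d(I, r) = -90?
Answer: 752677970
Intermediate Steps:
o(M) = 2*M*(-7 + M) (o(M) = (-7 + M)*(2*M) = 2*M*(-7 + M))
(31231 + d(o(1), 200))*(24751 - 581) = (31231 - 90)*(24751 - 581) = 31141*24170 = 752677970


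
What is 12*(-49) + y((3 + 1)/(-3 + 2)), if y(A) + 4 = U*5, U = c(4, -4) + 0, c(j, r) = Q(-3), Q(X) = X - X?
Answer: -592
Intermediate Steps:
Q(X) = 0
c(j, r) = 0
U = 0 (U = 0 + 0 = 0)
y(A) = -4 (y(A) = -4 + 0*5 = -4 + 0 = -4)
12*(-49) + y((3 + 1)/(-3 + 2)) = 12*(-49) - 4 = -588 - 4 = -592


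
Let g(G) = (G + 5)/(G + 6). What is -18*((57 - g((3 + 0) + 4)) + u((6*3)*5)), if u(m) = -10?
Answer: -10782/13 ≈ -829.38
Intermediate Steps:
g(G) = (5 + G)/(6 + G)
-18*((57 - g((3 + 0) + 4)) + u((6*3)*5)) = -18*((57 - (5 + ((3 + 0) + 4))/(6 + ((3 + 0) + 4))) - 10) = -18*((57 - (5 + (3 + 4))/(6 + (3 + 4))) - 10) = -18*((57 - (5 + 7)/(6 + 7)) - 10) = -18*((57 - 12/13) - 10) = -18*(729/13 - 10) = -18*599/13 = -10782/13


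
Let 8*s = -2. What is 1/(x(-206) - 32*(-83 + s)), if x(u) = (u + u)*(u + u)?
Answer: 1/172408 ≈ 5.8002e-6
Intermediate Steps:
s = -1/4 (s = (1/8)*(-2) = -1/4 ≈ -0.25000)
x(u) = 4*u**2 (x(u) = (2*u)*(2*u) = 4*u**2)
1/(x(-206) - 32*(-83 + s)) = 1/(4*(-206)**2 - 32*(-83 - 1/4)) = 1/(4*42436 - 32*(-333/4)) = 1/(169744 + 2664) = 1/172408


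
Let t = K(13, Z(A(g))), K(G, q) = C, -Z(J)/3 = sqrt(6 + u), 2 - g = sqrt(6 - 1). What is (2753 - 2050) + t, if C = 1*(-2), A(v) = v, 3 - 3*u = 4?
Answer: 701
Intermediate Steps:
u = -1/3 (u = 1 - 1/3*4 = 1 - 4/3 = -1/3 ≈ -0.33333)
g = 2 - sqrt(5) (g = 2 - sqrt(6 - 1) = 2 - sqrt(5) ≈ -0.23607)
Z(J) = -sqrt(51) (Z(J) = -3*sqrt(6 - 1/3) = -sqrt(51))
C = -2
K(G, q) = -2
t = -2
(2753 - 2050) + t = (2753 - 2050) - 2 = 703 - 2 = 701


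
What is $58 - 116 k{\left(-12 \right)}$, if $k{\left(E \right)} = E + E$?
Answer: $2842$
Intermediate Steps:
$k{\left(E \right)} = 2 E$
$58 - 116 k{\left(-12 \right)} = 58 - 116 \cdot 2 \left(-12\right) = 58 - -2784 = 58 + 2784 = 2842$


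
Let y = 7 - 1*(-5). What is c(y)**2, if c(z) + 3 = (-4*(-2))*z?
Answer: 8649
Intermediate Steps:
y = 12 (y = 7 + 5 = 12)
c(z) = -3 + 8*z (c(z) = -3 + (-4*(-2))*z = -3 + 8*z)
c(y)**2 = (-3 + 8*12)**2 = (-3 + 96)**2 = 93**2 = 8649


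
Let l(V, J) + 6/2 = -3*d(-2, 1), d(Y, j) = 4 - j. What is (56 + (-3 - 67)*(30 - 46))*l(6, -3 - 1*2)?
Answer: -14112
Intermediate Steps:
l(V, J) = -12 (l(V, J) = -3 - 3*(4 - 1*1) = -3 - 3*(4 - 1) = -3 - 3*3 = -3 - 9 = -12)
(56 + (-3 - 67)*(30 - 46))*l(6, -3 - 1*2) = (56 + (-3 - 67)*(30 - 46))*(-12) = (56 - 70*(-16))*(-12) = (56 + 1120)*(-12) = 1176*(-12) = -14112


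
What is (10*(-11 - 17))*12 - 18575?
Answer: -21935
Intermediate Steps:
(10*(-11 - 17))*12 - 18575 = (10*(-28))*12 - 18575 = -280*12 - 18575 = -3360 - 18575 = -21935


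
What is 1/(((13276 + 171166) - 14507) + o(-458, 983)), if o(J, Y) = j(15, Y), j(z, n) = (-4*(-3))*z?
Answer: 1/170115 ≈ 5.8784e-6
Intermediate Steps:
j(z, n) = 12*z
o(J, Y) = 180 (o(J, Y) = 12*15 = 180)
1/(((13276 + 171166) - 14507) + o(-458, 983)) = 1/(((13276 + 171166) - 14507) + 180) = 1/((184442 - 14507) + 180) = 1/(169935 + 180) = 1/170115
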